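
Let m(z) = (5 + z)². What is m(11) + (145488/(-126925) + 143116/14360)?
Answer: 24133619931/91132150 ≈ 264.82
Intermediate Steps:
m(11) + (145488/(-126925) + 143116/14360) = (5 + 11)² + (145488/(-126925) + 143116/14360) = 16² + (145488*(-1/126925) + 143116*(1/14360)) = 256 + (-145488/126925 + 35779/3590) = 256 + 803789531/91132150 = 24133619931/91132150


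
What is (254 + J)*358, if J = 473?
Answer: 260266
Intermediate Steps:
(254 + J)*358 = (254 + 473)*358 = 727*358 = 260266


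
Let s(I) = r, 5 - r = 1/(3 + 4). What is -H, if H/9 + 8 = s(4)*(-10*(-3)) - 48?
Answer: -5652/7 ≈ -807.43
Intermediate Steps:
r = 34/7 (r = 5 - 1/(3 + 4) = 5 - 1/7 = 5 - 1*⅐ = 5 - ⅐ = 34/7 ≈ 4.8571)
s(I) = 34/7
H = 5652/7 (H = -72 + 9*(34*(-10*(-3))/7 - 48) = -72 + 9*(34*(-5*(-6))/7 - 48) = -72 + 9*((34/7)*30 - 48) = -72 + 9*(1020/7 - 48) = -72 + 9*(684/7) = -72 + 6156/7 = 5652/7 ≈ 807.43)
-H = -1*5652/7 = -5652/7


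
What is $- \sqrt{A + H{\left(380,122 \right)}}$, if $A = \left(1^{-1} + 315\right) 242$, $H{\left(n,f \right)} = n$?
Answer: $- 2 \sqrt{19213} \approx -277.22$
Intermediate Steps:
$A = 76472$ ($A = \left(1 + 315\right) 242 = 316 \cdot 242 = 76472$)
$- \sqrt{A + H{\left(380,122 \right)}} = - \sqrt{76472 + 380} = - \sqrt{76852} = - 2 \sqrt{19213}$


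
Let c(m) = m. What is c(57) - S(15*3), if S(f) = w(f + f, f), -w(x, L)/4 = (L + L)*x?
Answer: 32457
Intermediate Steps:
w(x, L) = -8*L*x (w(x, L) = -4*(L + L)*x = -4*2*L*x = -8*L*x)
S(f) = -16*f**2 (S(f) = -8*f*(f + f) = -8*f*2*f = -16*f**2)
c(57) - S(15*3) = 57 - (-16)*(15*3)**2 = 57 - (-16)*45**2 = 57 - (-16)*2025 = 57 - 1*(-32400) = 57 + 32400 = 32457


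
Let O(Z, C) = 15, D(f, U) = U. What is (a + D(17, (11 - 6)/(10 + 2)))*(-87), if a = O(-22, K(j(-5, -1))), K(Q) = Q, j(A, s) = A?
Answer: -5365/4 ≈ -1341.3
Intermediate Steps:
a = 15
(a + D(17, (11 - 6)/(10 + 2)))*(-87) = (15 + (11 - 6)/(10 + 2))*(-87) = (15 + 5/12)*(-87) = (185/12)*(-87) = -5365/4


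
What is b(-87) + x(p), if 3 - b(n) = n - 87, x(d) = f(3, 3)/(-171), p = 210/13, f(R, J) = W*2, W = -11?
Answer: 30289/171 ≈ 177.13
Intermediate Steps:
f(R, J) = -22 (f(R, J) = -11*2 = -22)
p = 210/13 (p = 210*(1/13) = 210/13 ≈ 16.154)
x(d) = 22/171 (x(d) = -22/(-171) = -22*(-1/171) = 22/171)
b(n) = 90 - n (b(n) = 3 - (n - 87) = 3 - (-87 + n) = 3 + (87 - n) = 90 - n)
b(-87) + x(p) = (90 - 1*(-87)) + 22/171 = (90 + 87) + 22/171 = 177 + 22/171 = 30289/171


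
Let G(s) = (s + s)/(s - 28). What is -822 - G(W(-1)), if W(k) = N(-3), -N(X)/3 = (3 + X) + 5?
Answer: -35376/43 ≈ -822.70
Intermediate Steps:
N(X) = -24 - 3*X (N(X) = -3*((3 + X) + 5) = -3*(8 + X) = -24 - 3*X)
W(k) = -15 (W(k) = -24 - 3*(-3) = -24 + 9 = -15)
G(s) = 2*s/(-28 + s) (G(s) = (2*s)/(-28 + s) = 2*s/(-28 + s))
-822 - G(W(-1)) = -822 - 2*(-15)/(-28 - 15) = -822 - 2*(-15)/(-43) = -822 - 2*(-15)*(-1)/43 = -822 - 1*30/43 = -822 - 30/43 = -35376/43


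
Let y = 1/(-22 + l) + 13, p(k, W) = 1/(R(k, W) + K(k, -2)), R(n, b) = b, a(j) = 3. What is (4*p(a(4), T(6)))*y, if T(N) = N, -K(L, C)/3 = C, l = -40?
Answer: 805/186 ≈ 4.3280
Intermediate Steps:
K(L, C) = -3*C
p(k, W) = 1/(6 + W) (p(k, W) = 1/(W - 3*(-2)) = 1/(W + 6) = 1/(6 + W))
y = 805/62 (y = 1/(-22 - 40) + 13 = 1/(-62) + 13 = -1/62 + 13 = 805/62 ≈ 12.984)
(4*p(a(4), T(6)))*y = (4/(6 + 6))*(805/62) = (4/12)*(805/62) = (4*(1/12))*(805/62) = (⅓)*(805/62) = 805/186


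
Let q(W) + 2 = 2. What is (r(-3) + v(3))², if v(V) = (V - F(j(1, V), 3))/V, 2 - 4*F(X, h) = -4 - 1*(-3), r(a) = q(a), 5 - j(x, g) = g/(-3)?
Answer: 9/16 ≈ 0.56250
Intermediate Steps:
j(x, g) = 5 + g/3 (j(x, g) = 5 - g/(-3) = 5 - g*(-1)/3 = 5 - (-1)*g/3 = 5 + g/3)
q(W) = 0 (q(W) = -2 + 2 = 0)
r(a) = 0
F(X, h) = ¾ (F(X, h) = ½ - (-4 - 1*(-3))/4 = ½ - (-4 + 3)/4 = ½ - ¼*(-1) = ½ + ¼ = ¾)
v(V) = (-¾ + V)/V (v(V) = (V - 1*¾)/V = (V - ¾)/V = (-¾ + V)/V)
(r(-3) + v(3))² = (0 + (-¾ + 3)/3)² = (0 + (⅓)*(9/4))² = (0 + ¾)² = (¾)² = 9/16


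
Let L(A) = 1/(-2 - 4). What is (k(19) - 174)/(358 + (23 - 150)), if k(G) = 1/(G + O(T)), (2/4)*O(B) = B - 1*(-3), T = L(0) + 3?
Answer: -485/644 ≈ -0.75311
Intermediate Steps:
L(A) = -⅙ (L(A) = 1/(-6) = -⅙)
T = 17/6 (T = -⅙ + 3 = 17/6 ≈ 2.8333)
O(B) = 6 + 2*B (O(B) = 2*(B - 1*(-3)) = 2*(B + 3) = 2*(3 + B) = 6 + 2*B)
k(G) = 1/(35/3 + G) (k(G) = 1/(G + (6 + 2*(17/6))) = 1/(G + (6 + 17/3)) = 1/(G + 35/3) = 1/(35/3 + G))
(k(19) - 174)/(358 + (23 - 150)) = (3/(35 + 3*19) - 174)/(358 + (23 - 150)) = (3/(35 + 57) - 174)/(358 - 127) = (3/92 - 174)/231 = (3*(1/92) - 174)*(1/231) = (3/92 - 174)*(1/231) = -16005/92*1/231 = -485/644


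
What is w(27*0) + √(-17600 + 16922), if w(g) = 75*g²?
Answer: I*√678 ≈ 26.038*I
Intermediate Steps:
w(27*0) + √(-17600 + 16922) = 75*(27*0)² + √(-17600 + 16922) = 75*0² + √(-678) = 75*0 + I*√678 = 0 + I*√678 = I*√678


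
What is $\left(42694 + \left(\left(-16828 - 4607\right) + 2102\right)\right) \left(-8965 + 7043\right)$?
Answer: $-44899842$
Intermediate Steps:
$\left(42694 + \left(\left(-16828 - 4607\right) + 2102\right)\right) \left(-8965 + 7043\right) = \left(42694 + \left(-21435 + 2102\right)\right) \left(-1922\right) = \left(42694 - 19333\right) \left(-1922\right) = 23361 \left(-1922\right) = -44899842$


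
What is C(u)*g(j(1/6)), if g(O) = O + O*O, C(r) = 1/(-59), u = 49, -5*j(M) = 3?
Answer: 6/1475 ≈ 0.0040678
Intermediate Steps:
j(M) = -⅗ (j(M) = -⅕*3 = -⅗)
C(r) = -1/59
g(O) = O + O²
C(u)*g(j(1/6)) = -(-3)*(1 - ⅗)/295 = -(-3)*2/(295*5) = -1/59*(-6/25) = 6/1475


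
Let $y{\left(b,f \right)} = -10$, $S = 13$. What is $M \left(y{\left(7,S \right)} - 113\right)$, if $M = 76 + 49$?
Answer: $-15375$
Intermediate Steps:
$M = 125$
$M \left(y{\left(7,S \right)} - 113\right) = 125 \left(-10 - 113\right) = 125 \left(-123\right) = -15375$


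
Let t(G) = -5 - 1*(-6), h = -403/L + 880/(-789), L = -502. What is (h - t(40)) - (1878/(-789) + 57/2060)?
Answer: 424283327/407960340 ≈ 1.0400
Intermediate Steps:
h = -123793/396078 (h = -403/(-502) + 880/(-789) = -403*(-1/502) + 880*(-1/789) = 403/502 - 880/789 = -123793/396078 ≈ -0.31255)
t(G) = 1 (t(G) = -5 + 6 = 1)
(h - t(40)) - (1878/(-789) + 57/2060) = (-123793/396078 - 1*1) - (1878/(-789) + 57/2060) = (-123793/396078 - 1) - (1878*(-1/789) + 57*(1/2060)) = -519871/396078 - (-626/263 + 57/2060) = -519871/396078 - 1*(-1274569/541780) = -519871/396078 + 1274569/541780 = 424283327/407960340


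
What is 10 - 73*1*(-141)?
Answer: 10303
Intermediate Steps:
10 - 73*1*(-141) = 10 - 73*(-141) = 10 + 10293 = 10303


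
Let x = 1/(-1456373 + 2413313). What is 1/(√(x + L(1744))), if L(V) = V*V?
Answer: 2*√696309606255061635/2910567459841 ≈ 0.00057339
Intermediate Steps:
L(V) = V²
x = 1/956940 ≈ 1.0450e-6
1/(√(x + L(1744))) = 1/(√(1/956940 + 1744²)) = 1/(√(1/956940 + 3041536)) = 1/(√(2910567459841/956940)) = 1/(√696309606255061635/478470) = 2*√696309606255061635/2910567459841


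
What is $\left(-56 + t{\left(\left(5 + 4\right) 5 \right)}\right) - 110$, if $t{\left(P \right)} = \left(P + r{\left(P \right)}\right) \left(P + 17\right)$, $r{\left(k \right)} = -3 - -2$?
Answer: $2562$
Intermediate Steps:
$r{\left(k \right)} = -1$ ($r{\left(k \right)} = -3 + 2 = -1$)
$t{\left(P \right)} = \left(-1 + P\right) \left(17 + P\right)$ ($t{\left(P \right)} = \left(P - 1\right) \left(P + 17\right) = \left(-1 + P\right) \left(17 + P\right)$)
$\left(-56 + t{\left(\left(5 + 4\right) 5 \right)}\right) - 110 = \left(-56 + \left(-17 + \left(\left(5 + 4\right) 5\right)^{2} + 16 \left(5 + 4\right) 5\right)\right) - 110 = \left(-56 + \left(-17 + \left(9 \cdot 5\right)^{2} + 16 \cdot 9 \cdot 5\right)\right) - 110 = \left(-56 + \left(-17 + 45^{2} + 16 \cdot 45\right)\right) - 110 = \left(-56 + \left(-17 + 2025 + 720\right)\right) - 110 = \left(-56 + 2728\right) - 110 = 2672 - 110 = 2562$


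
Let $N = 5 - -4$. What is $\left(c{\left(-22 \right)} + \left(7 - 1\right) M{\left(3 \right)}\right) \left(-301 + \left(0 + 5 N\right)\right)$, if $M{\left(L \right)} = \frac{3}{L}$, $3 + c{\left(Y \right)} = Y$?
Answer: $4864$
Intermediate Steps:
$c{\left(Y \right)} = -3 + Y$
$N = 9$ ($N = 5 + 4 = 9$)
$\left(c{\left(-22 \right)} + \left(7 - 1\right) M{\left(3 \right)}\right) \left(-301 + \left(0 + 5 N\right)\right) = \left(\left(-3 - 22\right) + \left(7 - 1\right) \frac{3}{3}\right) \left(-301 + \left(0 + 5 \cdot 9\right)\right) = \left(-25 + 6 \cdot 3 \cdot \frac{1}{3}\right) \left(-301 + \left(0 + 45\right)\right) = \left(-25 + 6 \cdot 1\right) \left(-301 + 45\right) = \left(-25 + 6\right) \left(-256\right) = \left(-19\right) \left(-256\right) = 4864$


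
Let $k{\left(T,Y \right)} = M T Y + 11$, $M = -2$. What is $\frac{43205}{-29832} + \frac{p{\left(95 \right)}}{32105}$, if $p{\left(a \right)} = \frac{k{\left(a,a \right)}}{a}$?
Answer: $- \frac{132312309323}{90986854200} \approx -1.4542$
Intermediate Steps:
$k{\left(T,Y \right)} = 11 - 2 T Y$ ($k{\left(T,Y \right)} = - 2 T Y + 11 = 11 - 2 T Y$)
$p{\left(a \right)} = \frac{11 - 2 a^{2}}{a}$ ($p{\left(a \right)} = \frac{11 - 2 a a}{a} = \frac{11 - 2 a^{2}}{a}$)
$\frac{43205}{-29832} + \frac{p{\left(95 \right)}}{32105} = \frac{43205}{-29832} + \frac{\left(-2\right) 95 + \frac{11}{95}}{32105} = 43205 \left(- \frac{1}{29832}\right) + \left(-190 + 11 \cdot \frac{1}{95}\right) \frac{1}{32105} = - \frac{43205}{29832} + \left(-190 + \frac{11}{95}\right) \frac{1}{32105} = - \frac{43205}{29832} - \frac{18039}{3049975} = - \frac{132312309323}{90986854200}$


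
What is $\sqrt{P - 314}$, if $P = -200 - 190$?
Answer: $8 i \sqrt{11} \approx 26.533 i$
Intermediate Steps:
$P = -390$
$\sqrt{P - 314} = \sqrt{-390 - 314} = \sqrt{-704} = 8 i \sqrt{11}$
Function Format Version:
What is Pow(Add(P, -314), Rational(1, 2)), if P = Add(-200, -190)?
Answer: Mul(8, I, Pow(11, Rational(1, 2))) ≈ Mul(26.533, I)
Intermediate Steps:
P = -390
Pow(Add(P, -314), Rational(1, 2)) = Pow(Add(-390, -314), Rational(1, 2)) = Pow(-704, Rational(1, 2)) = Mul(8, I, Pow(11, Rational(1, 2)))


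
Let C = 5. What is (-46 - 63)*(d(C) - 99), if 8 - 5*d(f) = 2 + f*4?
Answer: 55481/5 ≈ 11096.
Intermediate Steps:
d(f) = 6/5 - 4*f/5 (d(f) = 8/5 - (2 + f*4)/5 = 8/5 - (2 + 4*f)/5 = 8/5 + (-2/5 - 4*f/5) = 6/5 - 4*f/5)
(-46 - 63)*(d(C) - 99) = (-46 - 63)*((6/5 - 4/5*5) - 99) = -109*((6/5 - 4) - 99) = -109*(-14/5 - 99) = -109*(-509/5) = 55481/5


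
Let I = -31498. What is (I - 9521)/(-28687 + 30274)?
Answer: -13673/529 ≈ -25.847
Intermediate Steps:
(I - 9521)/(-28687 + 30274) = (-31498 - 9521)/(-28687 + 30274) = -41019/1587 = -41019*1/1587 = -13673/529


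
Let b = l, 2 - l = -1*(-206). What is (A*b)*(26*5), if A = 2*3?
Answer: -159120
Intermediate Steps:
l = -204 (l = 2 - (-1)*(-206) = 2 - 1*206 = 2 - 206 = -204)
A = 6
b = -204
(A*b)*(26*5) = (6*(-204))*(26*5) = -1224*130 = -159120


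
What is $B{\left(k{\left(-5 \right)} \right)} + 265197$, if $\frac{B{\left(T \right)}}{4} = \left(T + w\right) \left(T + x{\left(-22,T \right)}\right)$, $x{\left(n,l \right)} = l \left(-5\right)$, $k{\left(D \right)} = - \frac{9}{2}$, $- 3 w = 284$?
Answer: $258057$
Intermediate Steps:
$w = - \frac{284}{3}$ ($w = \left(- \frac{1}{3}\right) 284 = - \frac{284}{3} \approx -94.667$)
$k{\left(D \right)} = - \frac{9}{2}$ ($k{\left(D \right)} = \left(-9\right) \frac{1}{2} = - \frac{9}{2}$)
$x{\left(n,l \right)} = - 5 l$
$B{\left(T \right)} = - 16 T \left(- \frac{284}{3} + T\right)$ ($B{\left(T \right)} = 4 \left(T - \frac{284}{3}\right) \left(T - 5 T\right) = 4 \left(- \frac{284}{3} + T\right) \left(- 4 T\right) = 4 \left(- 4 T \left(- \frac{284}{3} + T\right)\right) = - 16 T \left(- \frac{284}{3} + T\right)$)
$B{\left(k{\left(-5 \right)} \right)} + 265197 = \frac{16}{3} \left(- \frac{9}{2}\right) \left(284 - - \frac{27}{2}\right) + 265197 = \frac{16}{3} \left(- \frac{9}{2}\right) \left(284 + \frac{27}{2}\right) + 265197 = \frac{16}{3} \left(- \frac{9}{2}\right) \frac{595}{2} + 265197 = -7140 + 265197 = 258057$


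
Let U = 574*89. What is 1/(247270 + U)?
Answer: 1/298356 ≈ 3.3517e-6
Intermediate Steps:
U = 51086
1/(247270 + U) = 1/(247270 + 51086) = 1/298356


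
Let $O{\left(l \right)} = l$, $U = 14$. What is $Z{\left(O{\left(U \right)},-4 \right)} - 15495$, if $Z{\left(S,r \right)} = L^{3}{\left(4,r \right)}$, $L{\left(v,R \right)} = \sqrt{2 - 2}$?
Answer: $-15495$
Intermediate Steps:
$L{\left(v,R \right)} = 0$ ($L{\left(v,R \right)} = \sqrt{0} = 0$)
$Z{\left(S,r \right)} = 0$ ($Z{\left(S,r \right)} = 0^{3} = 0$)
$Z{\left(O{\left(U \right)},-4 \right)} - 15495 = 0 - 15495 = -15495$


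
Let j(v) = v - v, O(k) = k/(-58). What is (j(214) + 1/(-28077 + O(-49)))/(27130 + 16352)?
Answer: -29/35403413997 ≈ -8.1913e-10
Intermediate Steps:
O(k) = -k/58 (O(k) = k*(-1/58) = -k/58)
j(v) = 0
(j(214) + 1/(-28077 + O(-49)))/(27130 + 16352) = (0 + 1/(-28077 - 1/58*(-49)))/(27130 + 16352) = (0 + 1/(-28077 + 49/58))/43482 = (0 + 1/(-1628417/58))*(1/43482) = (0 - 58/1628417)*(1/43482) = -58/1628417*1/43482 = -29/35403413997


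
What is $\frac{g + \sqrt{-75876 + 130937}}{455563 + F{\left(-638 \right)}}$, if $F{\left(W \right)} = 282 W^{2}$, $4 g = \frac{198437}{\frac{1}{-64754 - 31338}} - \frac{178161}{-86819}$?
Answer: $- \frac{1655482767884915}{40020770720996} + \frac{\sqrt{55061}}{115241971} \approx -41.366$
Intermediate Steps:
$g = - \frac{1655482767884915}{347276}$ ($g = \frac{\frac{198437}{\frac{1}{-64754 - 31338}} - \frac{178161}{-86819}}{4} = \frac{\frac{198437}{\frac{1}{-96092}} - - \frac{178161}{86819}}{4} = \frac{\frac{198437}{- \frac{1}{96092}} + \frac{178161}{86819}}{4} = \frac{198437 \left(-96092\right) + \frac{178161}{86819}}{4} = \frac{-19068208204 + \frac{178161}{86819}}{4} = \frac{1}{4} \left(- \frac{1655482767884915}{86819}\right) = - \frac{1655482767884915}{347276} \approx -4.7671 \cdot 10^{9}$)
$\frac{g + \sqrt{-75876 + 130937}}{455563 + F{\left(-638 \right)}} = \frac{- \frac{1655482767884915}{347276} + \sqrt{-75876 + 130937}}{455563 + 282 \left(-638\right)^{2}} = \frac{- \frac{1655482767884915}{347276} + \sqrt{55061}}{455563 + 282 \cdot 407044} = \frac{- \frac{1655482767884915}{347276} + \sqrt{55061}}{455563 + 114786408} = \frac{- \frac{1655482767884915}{347276} + \sqrt{55061}}{115241971} = \left(- \frac{1655482767884915}{347276} + \sqrt{55061}\right) \frac{1}{115241971} = - \frac{1655482767884915}{40020770720996} + \frac{\sqrt{55061}}{115241971}$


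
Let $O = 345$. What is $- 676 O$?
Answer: $-233220$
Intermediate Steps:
$- 676 O = \left(-676\right) 345 = -233220$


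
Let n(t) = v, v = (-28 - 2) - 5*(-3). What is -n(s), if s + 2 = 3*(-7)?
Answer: 15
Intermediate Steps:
v = -15 (v = -30 + 15 = -15)
s = -23 (s = -2 + 3*(-7) = -2 - 21 = -23)
n(t) = -15
-n(s) = -1*(-15) = 15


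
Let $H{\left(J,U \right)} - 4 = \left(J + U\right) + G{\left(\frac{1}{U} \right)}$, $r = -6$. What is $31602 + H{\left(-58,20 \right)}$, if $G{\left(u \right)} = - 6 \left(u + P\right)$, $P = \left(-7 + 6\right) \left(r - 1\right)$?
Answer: $\frac{315257}{10} \approx 31526.0$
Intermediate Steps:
$P = 7$ ($P = \left(-7 + 6\right) \left(-6 - 1\right) = \left(-1\right) \left(-7\right) = 7$)
$G{\left(u \right)} = -42 - 6 u$ ($G{\left(u \right)} = - 6 \left(u + 7\right) = - 6 \left(7 + u\right) = -42 - 6 u$)
$H{\left(J,U \right)} = -38 + J + U - \frac{6}{U}$ ($H{\left(J,U \right)} = 4 - \left(42 - J - U + \frac{6}{U}\right) = 4 + \left(-42 + J + U - \frac{6}{U}\right) = -38 + J + U - \frac{6}{U}$)
$31602 + H{\left(-58,20 \right)} = 31602 - \left(76 + \frac{3}{10}\right) = 31602 - \frac{763}{10} = \frac{315257}{10}$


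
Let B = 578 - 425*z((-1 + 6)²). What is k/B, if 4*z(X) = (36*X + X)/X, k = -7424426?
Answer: 29697704/13413 ≈ 2214.1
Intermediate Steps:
z(X) = 37/4 (z(X) = ((36*X + X)/X)/4 = ((37*X)/X)/4 = (¼)*37 = 37/4)
B = -13413/4 (B = 578 - 425*37/4 = 578 - 15725/4 = -13413/4 ≈ -3353.3)
k/B = -7424426/(-13413/4) = -7424426*(-4/13413) = 29697704/13413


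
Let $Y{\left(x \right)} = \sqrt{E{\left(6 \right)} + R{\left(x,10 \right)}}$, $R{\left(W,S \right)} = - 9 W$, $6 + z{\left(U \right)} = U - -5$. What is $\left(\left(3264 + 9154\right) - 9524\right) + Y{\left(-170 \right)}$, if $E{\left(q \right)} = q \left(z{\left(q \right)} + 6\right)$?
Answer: $2894 + 2 \sqrt{399} \approx 2933.9$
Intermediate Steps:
$z{\left(U \right)} = -1 + U$ ($z{\left(U \right)} = -6 + \left(U - -5\right) = -6 + \left(U + 5\right) = -6 + \left(5 + U\right) = -1 + U$)
$E{\left(q \right)} = q \left(5 + q\right)$ ($E{\left(q \right)} = q \left(\left(-1 + q\right) + 6\right) = q \left(5 + q\right)$)
$Y{\left(x \right)} = \sqrt{66 - 9 x}$ ($Y{\left(x \right)} = \sqrt{6 \left(5 + 6\right) - 9 x} = \sqrt{6 \cdot 11 - 9 x} = \sqrt{66 - 9 x}$)
$\left(\left(3264 + 9154\right) - 9524\right) + Y{\left(-170 \right)} = \left(\left(3264 + 9154\right) - 9524\right) + \sqrt{66 - -1530} = \left(12418 - 9524\right) + \sqrt{66 + 1530} = 2894 + \sqrt{1596} = 2894 + 2 \sqrt{399}$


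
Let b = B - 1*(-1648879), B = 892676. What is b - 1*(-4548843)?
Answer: 7090398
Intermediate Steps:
b = 2541555 (b = 892676 - 1*(-1648879) = 892676 + 1648879 = 2541555)
b - 1*(-4548843) = 2541555 - 1*(-4548843) = 2541555 + 4548843 = 7090398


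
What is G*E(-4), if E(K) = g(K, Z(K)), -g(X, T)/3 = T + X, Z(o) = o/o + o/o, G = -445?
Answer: -2670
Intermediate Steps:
Z(o) = 2 (Z(o) = 1 + 1 = 2)
g(X, T) = -3*T - 3*X (g(X, T) = -3*(T + X) = -3*T - 3*X)
E(K) = -6 - 3*K (E(K) = -3*2 - 3*K = -6 - 3*K)
G*E(-4) = -445*(-6 - 3*(-4)) = -445*(-6 + 12) = -445*6 = -2670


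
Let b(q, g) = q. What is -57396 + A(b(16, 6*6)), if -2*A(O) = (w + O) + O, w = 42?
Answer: -57433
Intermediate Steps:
A(O) = -21 - O (A(O) = -((42 + O) + O)/2 = -(42 + 2*O)/2 = -21 - O)
-57396 + A(b(16, 6*6)) = -57396 + (-21 - 1*16) = -57396 + (-21 - 16) = -57396 - 37 = -57433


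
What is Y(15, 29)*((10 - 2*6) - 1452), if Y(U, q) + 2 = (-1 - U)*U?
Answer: 351868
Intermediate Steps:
Y(U, q) = -2 + U*(-1 - U) (Y(U, q) = -2 + (-1 - U)*U = -2 + U*(-1 - U))
Y(15, 29)*((10 - 2*6) - 1452) = (-2 - 1*15 - 1*15²)*((10 - 2*6) - 1452) = (-2 - 15 - 1*225)*((10 - 12) - 1452) = (-2 - 15 - 225)*(-2 - 1452) = -242*(-1454) = 351868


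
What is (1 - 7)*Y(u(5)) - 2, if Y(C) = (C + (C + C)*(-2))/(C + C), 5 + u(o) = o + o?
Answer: 7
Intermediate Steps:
u(o) = -5 + 2*o (u(o) = -5 + (o + o) = -5 + 2*o)
Y(C) = -3/2 (Y(C) = (C + (2*C)*(-2))/((2*C)) = (C - 4*C)*(1/(2*C)) = (-3*C)*(1/(2*C)) = -3/2)
(1 - 7)*Y(u(5)) - 2 = (1 - 7)*(-3/2) - 2 = -6*(-3/2) - 2 = 9 - 2 = 7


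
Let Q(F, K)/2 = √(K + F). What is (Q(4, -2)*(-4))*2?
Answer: -16*√2 ≈ -22.627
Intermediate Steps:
Q(F, K) = 2*√(F + K) (Q(F, K) = 2*√(K + F) = 2*√(F + K))
(Q(4, -2)*(-4))*2 = ((2*√(4 - 2))*(-4))*2 = ((2*√2)*(-4))*2 = -8*√2*2 = -16*√2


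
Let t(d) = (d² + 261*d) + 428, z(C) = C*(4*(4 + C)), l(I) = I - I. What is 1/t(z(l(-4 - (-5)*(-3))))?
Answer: 1/428 ≈ 0.0023364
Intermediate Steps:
l(I) = 0
z(C) = C*(16 + 4*C)
t(d) = 428 + d² + 261*d
1/t(z(l(-4 - (-5)*(-3)))) = 1/(428 + (4*0*(4 + 0))² + 261*(4*0*(4 + 0))) = 1/(428 + (4*0*4)² + 261*(4*0*4)) = 1/(428 + 0² + 261*0) = 1/(428 + 0 + 0) = 1/428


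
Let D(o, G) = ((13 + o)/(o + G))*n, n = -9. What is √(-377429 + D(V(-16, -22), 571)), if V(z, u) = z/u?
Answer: 2*I*√3731974891565/6289 ≈ 614.35*I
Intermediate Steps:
D(o, G) = -9*(13 + o)/(G + o) (D(o, G) = ((13 + o)/(o + G))*(-9) = ((13 + o)/(G + o))*(-9) = -9*(13 + o)/(G + o))
√(-377429 + D(V(-16, -22), 571)) = √(-377429 + 9*(-13 - (-16)/(-22))/(571 - 16/(-22))) = √(-377429 + 9*(-13 - (-16)*(-1)/22)/(571 - 16*(-1/22))) = √(-377429 + 9*(-13 - 1*8/11)/(571 + 8/11)) = √(-377429 + 9*(-13 - 8/11)/(6289/11)) = √(-377429 + 9*(11/6289)*(-151/11)) = √(-377429 - 1359/6289) = √(-2373652340/6289) = 2*I*√3731974891565/6289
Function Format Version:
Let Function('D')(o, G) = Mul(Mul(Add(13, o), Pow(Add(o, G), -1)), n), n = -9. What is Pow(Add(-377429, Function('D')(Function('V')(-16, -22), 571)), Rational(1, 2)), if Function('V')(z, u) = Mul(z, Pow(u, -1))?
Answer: Mul(Rational(2, 6289), I, Pow(3731974891565, Rational(1, 2))) ≈ Mul(614.35, I)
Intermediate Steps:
Function('D')(o, G) = Mul(-9, Pow(Add(G, o), -1), Add(13, o)) (Function('D')(o, G) = Mul(Mul(Add(13, o), Pow(Add(o, G), -1)), -9) = Mul(Mul(Add(13, o), Pow(Add(G, o), -1)), -9) = Mul(Mul(Pow(Add(G, o), -1), Add(13, o)), -9) = Mul(-9, Pow(Add(G, o), -1), Add(13, o)))
Pow(Add(-377429, Function('D')(Function('V')(-16, -22), 571)), Rational(1, 2)) = Pow(Add(-377429, Mul(9, Pow(Add(571, Mul(-16, Pow(-22, -1))), -1), Add(-13, Mul(-1, Mul(-16, Pow(-22, -1)))))), Rational(1, 2)) = Pow(Add(-377429, Mul(9, Pow(Add(571, Mul(-16, Rational(-1, 22))), -1), Add(-13, Mul(-1, Mul(-16, Rational(-1, 22)))))), Rational(1, 2)) = Pow(Add(-377429, Mul(9, Pow(Add(571, Rational(8, 11)), -1), Add(-13, Mul(-1, Rational(8, 11))))), Rational(1, 2)) = Pow(Add(-377429, Mul(9, Pow(Rational(6289, 11), -1), Add(-13, Rational(-8, 11)))), Rational(1, 2)) = Pow(Add(-377429, Mul(9, Rational(11, 6289), Rational(-151, 11))), Rational(1, 2)) = Pow(Add(-377429, Rational(-1359, 6289)), Rational(1, 2)) = Pow(Rational(-2373652340, 6289), Rational(1, 2)) = Mul(Rational(2, 6289), I, Pow(3731974891565, Rational(1, 2)))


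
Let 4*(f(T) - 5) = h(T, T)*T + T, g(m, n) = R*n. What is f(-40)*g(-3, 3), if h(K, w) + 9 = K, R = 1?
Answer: 1455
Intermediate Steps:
h(K, w) = -9 + K
g(m, n) = n (g(m, n) = 1*n = n)
f(T) = 5 + T/4 + T*(-9 + T)/4 (f(T) = 5 + ((-9 + T)*T + T)/4 = 5 + (T*(-9 + T) + T)/4 = 5 + (T + T*(-9 + T))/4 = 5 + (T/4 + T*(-9 + T)/4) = 5 + T/4 + T*(-9 + T)/4)
f(-40)*g(-3, 3) = (5 - 2*(-40) + (1/4)*(-40)**2)*3 = (5 + 80 + (1/4)*1600)*3 = (5 + 80 + 400)*3 = 485*3 = 1455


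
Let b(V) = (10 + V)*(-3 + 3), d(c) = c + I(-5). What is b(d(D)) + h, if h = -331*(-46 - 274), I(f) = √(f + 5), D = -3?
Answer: 105920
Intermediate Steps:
I(f) = √(5 + f)
d(c) = c (d(c) = c + √(5 - 5) = c + √0 = c + 0 = c)
h = 105920 (h = -331*(-320) = 105920)
b(V) = 0 (b(V) = (10 + V)*0 = 0)
b(d(D)) + h = 0 + 105920 = 105920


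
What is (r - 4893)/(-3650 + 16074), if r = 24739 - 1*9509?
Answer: 10337/12424 ≈ 0.83202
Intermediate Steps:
r = 15230 (r = 24739 - 9509 = 15230)
(r - 4893)/(-3650 + 16074) = (15230 - 4893)/(-3650 + 16074) = 10337/12424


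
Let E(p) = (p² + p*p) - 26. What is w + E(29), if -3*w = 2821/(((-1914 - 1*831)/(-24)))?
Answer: 4523152/2745 ≈ 1647.8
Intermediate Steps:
E(p) = -26 + 2*p² (E(p) = (p² + p²) - 26 = 2*p² - 26 = -26 + 2*p²)
w = -22568/2745 (w = -2821/(3*((-1914 - 1*831)/(-24))) = -2821/(3*((-1914 - 831)*(-1/24))) = -2821/(3*((-2745*(-1/24)))) = -2821/(3*915/8) = -2821*8/(3*915) = -⅓*22568/915 = -22568/2745 ≈ -8.2215)
w + E(29) = -22568/2745 + (-26 + 2*29²) = -22568/2745 + (-26 + 2*841) = -22568/2745 + (-26 + 1682) = -22568/2745 + 1656 = 4523152/2745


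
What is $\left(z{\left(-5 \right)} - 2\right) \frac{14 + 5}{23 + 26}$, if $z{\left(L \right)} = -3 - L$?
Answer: $0$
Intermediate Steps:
$\left(z{\left(-5 \right)} - 2\right) \frac{14 + 5}{23 + 26} = \left(\left(-3 - -5\right) - 2\right) \frac{14 + 5}{23 + 26} = \left(\left(-3 + 5\right) - 2\right) \frac{19}{49} = \left(2 - 2\right) 19 \cdot \frac{1}{49} = 0 \cdot \frac{19}{49} = 0$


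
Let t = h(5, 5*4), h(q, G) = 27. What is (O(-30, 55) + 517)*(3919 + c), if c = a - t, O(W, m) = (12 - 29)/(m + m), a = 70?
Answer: 112625793/55 ≈ 2.0477e+6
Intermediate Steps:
O(W, m) = -17/(2*m) (O(W, m) = -17*1/(2*m) = -17/(2*m))
t = 27
c = 43 (c = 70 - 1*27 = 70 - 27 = 43)
(O(-30, 55) + 517)*(3919 + c) = (-17/2/55 + 517)*(3919 + 43) = (-17/2*1/55 + 517)*3962 = (-17/110 + 517)*3962 = (56853/110)*3962 = 112625793/55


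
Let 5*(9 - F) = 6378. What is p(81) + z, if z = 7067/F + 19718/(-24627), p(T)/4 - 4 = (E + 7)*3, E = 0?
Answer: 4867069987/51987597 ≈ 93.620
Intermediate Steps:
p(T) = 100 (p(T) = 16 + 4*((0 + 7)*3) = 16 + 4*(7*3) = 16 + 4*21 = 16 + 84 = 100)
F = -6333/5 (F = 9 - ⅕*6378 = 9 - 6378/5 = -6333/5 ≈ -1266.6)
z = -331689713/51987597 (z = 7067/(-6333/5) + 19718/(-24627) = 7067*(-5/6333) + 19718*(-1/24627) = -35335/6333 - 19718/24627 = -331689713/51987597 ≈ -6.3802)
p(81) + z = 100 - 331689713/51987597 = 4867069987/51987597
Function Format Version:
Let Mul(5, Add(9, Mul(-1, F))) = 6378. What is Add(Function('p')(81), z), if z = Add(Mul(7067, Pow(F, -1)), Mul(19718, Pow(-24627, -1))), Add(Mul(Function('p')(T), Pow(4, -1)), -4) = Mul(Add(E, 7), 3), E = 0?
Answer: Rational(4867069987, 51987597) ≈ 93.620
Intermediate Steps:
Function('p')(T) = 100 (Function('p')(T) = Add(16, Mul(4, Mul(Add(0, 7), 3))) = Add(16, Mul(4, Mul(7, 3))) = Add(16, Mul(4, 21)) = Add(16, 84) = 100)
F = Rational(-6333, 5) (F = Add(9, Mul(Rational(-1, 5), 6378)) = Add(9, Rational(-6378, 5)) = Rational(-6333, 5) ≈ -1266.6)
z = Rational(-331689713, 51987597) (z = Add(Mul(7067, Pow(Rational(-6333, 5), -1)), Mul(19718, Pow(-24627, -1))) = Add(Mul(7067, Rational(-5, 6333)), Mul(19718, Rational(-1, 24627))) = Add(Rational(-35335, 6333), Rational(-19718, 24627)) = Rational(-331689713, 51987597) ≈ -6.3802)
Add(Function('p')(81), z) = Add(100, Rational(-331689713, 51987597)) = Rational(4867069987, 51987597)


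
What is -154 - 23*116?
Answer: -2822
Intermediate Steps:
-154 - 23*116 = -154 - 2668 = -2822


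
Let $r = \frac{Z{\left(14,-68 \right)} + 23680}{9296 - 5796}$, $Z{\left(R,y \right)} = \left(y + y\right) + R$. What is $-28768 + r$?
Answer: $- \frac{50332221}{1750} \approx -28761.0$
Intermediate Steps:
$Z{\left(R,y \right)} = R + 2 y$ ($Z{\left(R,y \right)} = 2 y + R = R + 2 y$)
$r = \frac{11779}{1750}$ ($r = \frac{\left(14 + 2 \left(-68\right)\right) + 23680}{9296 - 5796} = \frac{\left(14 - 136\right) + 23680}{3500} = \left(-122 + 23680\right) \frac{1}{3500} = 23558 \cdot \frac{1}{3500} = \frac{11779}{1750} \approx 6.7309$)
$-28768 + r = -28768 + \frac{11779}{1750} = - \frac{50332221}{1750}$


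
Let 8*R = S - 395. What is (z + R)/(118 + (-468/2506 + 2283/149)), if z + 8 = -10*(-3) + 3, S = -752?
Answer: -176802059/198847832 ≈ -0.88913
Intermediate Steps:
z = 25 (z = -8 + (-10*(-3) + 3) = -8 + (30 + 3) = -8 + 33 = 25)
R = -1147/8 (R = (-752 - 395)/8 = (1/8)*(-1147) = -1147/8 ≈ -143.38)
(z + R)/(118 + (-468/2506 + 2283/149)) = (25 - 1147/8)/(118 + (-468/2506 + 2283/149)) = -947/(8*(118 + (-468*1/2506 + 2283*(1/149)))) = -947/(8*(118 + (-234/1253 + 2283/149))) = -947/(8*(118 + 2825733/186697)) = -947/(8*24855979/186697) = -947/8*186697/24855979 = -176802059/198847832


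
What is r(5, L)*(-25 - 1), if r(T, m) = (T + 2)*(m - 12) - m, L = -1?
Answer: 2340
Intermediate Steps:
r(T, m) = -m + (-12 + m)*(2 + T) (r(T, m) = (2 + T)*(-12 + m) - m = (-12 + m)*(2 + T) - m = -m + (-12 + m)*(2 + T))
r(5, L)*(-25 - 1) = (-24 - 1 - 12*5 + 5*(-1))*(-25 - 1) = (-24 - 1 - 60 - 5)*(-26) = -90*(-26) = 2340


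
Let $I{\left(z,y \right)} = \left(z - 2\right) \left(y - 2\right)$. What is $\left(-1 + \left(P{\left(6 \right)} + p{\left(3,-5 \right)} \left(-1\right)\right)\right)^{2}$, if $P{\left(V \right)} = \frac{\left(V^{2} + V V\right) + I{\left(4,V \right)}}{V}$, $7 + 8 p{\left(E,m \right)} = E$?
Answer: $\frac{5929}{36} \approx 164.69$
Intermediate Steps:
$p{\left(E,m \right)} = - \frac{7}{8} + \frac{E}{8}$
$I{\left(z,y \right)} = \left(-2 + y\right) \left(-2 + z\right)$ ($I{\left(z,y \right)} = \left(-2 + z\right) \left(-2 + y\right) = \left(-2 + y\right) \left(-2 + z\right)$)
$P{\left(V \right)} = \frac{-4 + 2 V + 2 V^{2}}{V}$ ($P{\left(V \right)} = \frac{\left(V^{2} + V V\right) + \left(4 - 2 V - 8 + V 4\right)}{V} = \frac{\left(V^{2} + V^{2}\right) + \left(4 - 2 V - 8 + 4 V\right)}{V} = \frac{2 V^{2} + \left(-4 + 2 V\right)}{V} = \frac{-4 + 2 V + 2 V^{2}}{V}$)
$\left(-1 + \left(P{\left(6 \right)} + p{\left(3,-5 \right)} \left(-1\right)\right)\right)^{2} = \left(-1 + \left(\left(2 - \frac{4}{6} + 2 \cdot 6\right) + \left(- \frac{7}{8} + \frac{1}{8} \cdot 3\right) \left(-1\right)\right)\right)^{2} = \left(-1 + \left(\left(2 - \frac{2}{3} + 12\right) + \left(- \frac{7}{8} + \frac{3}{8}\right) \left(-1\right)\right)\right)^{2} = \left(-1 + \left(\left(2 - \frac{2}{3} + 12\right) - - \frac{1}{2}\right)\right)^{2} = \left(-1 + \left(\frac{40}{3} + \frac{1}{2}\right)\right)^{2} = \left(-1 + \frac{83}{6}\right)^{2} = \left(\frac{77}{6}\right)^{2} = \frac{5929}{36}$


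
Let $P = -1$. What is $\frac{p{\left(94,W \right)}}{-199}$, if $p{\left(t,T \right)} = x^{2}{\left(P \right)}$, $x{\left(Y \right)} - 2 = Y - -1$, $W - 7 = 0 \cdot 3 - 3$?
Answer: $- \frac{4}{199} \approx -0.020101$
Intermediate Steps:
$W = 4$ ($W = 7 + \left(0 \cdot 3 - 3\right) = 7 + \left(0 - 3\right) = 7 - 3 = 4$)
$x{\left(Y \right)} = 3 + Y$ ($x{\left(Y \right)} = 2 + \left(Y - -1\right) = 2 + \left(Y + 1\right) = 2 + \left(1 + Y\right) = 3 + Y$)
$p{\left(t,T \right)} = 4$ ($p{\left(t,T \right)} = \left(3 - 1\right)^{2} = 2^{2} = 4$)
$\frac{p{\left(94,W \right)}}{-199} = \frac{4}{-199} = 4 \left(- \frac{1}{199}\right) = - \frac{4}{199}$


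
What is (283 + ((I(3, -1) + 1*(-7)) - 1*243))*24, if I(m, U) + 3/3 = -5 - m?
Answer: 576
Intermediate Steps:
I(m, U) = -6 - m (I(m, U) = -1 + (-5 - m) = -6 - m)
(283 + ((I(3, -1) + 1*(-7)) - 1*243))*24 = (283 + (((-6 - 1*3) + 1*(-7)) - 1*243))*24 = (283 + (((-6 - 3) - 7) - 243))*24 = (283 + ((-9 - 7) - 243))*24 = (283 + (-16 - 243))*24 = (283 - 259)*24 = 24*24 = 576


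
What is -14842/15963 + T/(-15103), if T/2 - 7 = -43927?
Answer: 1178031194/241089189 ≈ 4.8863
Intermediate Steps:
T = -87840 (T = 14 + 2*(-43927) = 14 - 87854 = -87840)
-14842/15963 + T/(-15103) = -14842/15963 - 87840/(-15103) = -14842*1/15963 - 87840*(-1/15103) = -14842/15963 + 87840/15103 = 1178031194/241089189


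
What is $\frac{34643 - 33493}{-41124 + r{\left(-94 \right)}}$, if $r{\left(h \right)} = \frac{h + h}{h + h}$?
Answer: $- \frac{1150}{41123} \approx -0.027965$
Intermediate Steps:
$r{\left(h \right)} = 1$ ($r{\left(h \right)} = \frac{2 h}{2 h} = 2 h \frac{1}{2 h} = 1$)
$\frac{34643 - 33493}{-41124 + r{\left(-94 \right)}} = \frac{34643 - 33493}{-41124 + 1} = \frac{1150}{-41123} = 1150 \left(- \frac{1}{41123}\right) = - \frac{1150}{41123}$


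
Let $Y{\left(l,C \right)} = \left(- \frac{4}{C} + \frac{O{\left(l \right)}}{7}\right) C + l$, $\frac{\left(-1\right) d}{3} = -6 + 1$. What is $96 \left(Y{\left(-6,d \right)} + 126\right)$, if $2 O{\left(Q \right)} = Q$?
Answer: $\frac{73632}{7} \approx 10519.0$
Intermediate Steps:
$d = 15$ ($d = - 3 \left(-6 + 1\right) = \left(-3\right) \left(-5\right) = 15$)
$O{\left(Q \right)} = \frac{Q}{2}$
$Y{\left(l,C \right)} = l + C \left(- \frac{4}{C} + \frac{l}{14}\right)$ ($Y{\left(l,C \right)} = \left(- \frac{4}{C} + \frac{\frac{1}{2} l}{7}\right) C + l = \left(- \frac{4}{C} + \frac{l}{2} \cdot \frac{1}{7}\right) C + l = \left(- \frac{4}{C} + \frac{l}{14}\right) C + l = C \left(- \frac{4}{C} + \frac{l}{14}\right) + l = l + C \left(- \frac{4}{C} + \frac{l}{14}\right)$)
$96 \left(Y{\left(-6,d \right)} + 126\right) = 96 \left(\left(-4 - 6 + \frac{1}{14} \cdot 15 \left(-6\right)\right) + 126\right) = 96 \left(\left(-4 - 6 - \frac{45}{7}\right) + 126\right) = 96 \left(- \frac{115}{7} + 126\right) = 96 \cdot \frac{767}{7} = \frac{73632}{7}$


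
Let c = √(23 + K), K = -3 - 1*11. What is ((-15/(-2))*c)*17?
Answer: 765/2 ≈ 382.50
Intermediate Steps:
K = -14 (K = -3 - 11 = -14)
c = 3 (c = √(23 - 14) = √9 = 3)
((-15/(-2))*c)*17 = (-15/(-2)*3)*17 = (-15*(-½)*3)*17 = ((15/2)*3)*17 = (45/2)*17 = 765/2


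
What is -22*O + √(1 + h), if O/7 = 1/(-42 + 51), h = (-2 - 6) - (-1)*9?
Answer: -154/9 + √2 ≈ -15.697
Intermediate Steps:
h = 1 (h = -8 - 1*(-9) = -8 + 9 = 1)
O = 7/9 (O = 7/(-42 + 51) = 7/9 ≈ 0.77778)
-22*O + √(1 + h) = -22*7/9 + √(1 + 1) = -154/9 + √2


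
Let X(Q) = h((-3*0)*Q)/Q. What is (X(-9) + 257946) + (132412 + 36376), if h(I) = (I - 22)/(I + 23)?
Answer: 88333960/207 ≈ 4.2673e+5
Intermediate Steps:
h(I) = (-22 + I)/(23 + I)
X(Q) = -22/(23*Q) (X(Q) = ((-22 + (-3*0)*Q)/(23 + (-3*0)*Q))/Q = ((-22 + 0*Q)/(23 + 0*Q))/Q = ((-22 + 0)/(23 + 0))/Q = (-22/23)/Q = ((1/23)*(-22))/Q = -22/(23*Q))
(X(-9) + 257946) + (132412 + 36376) = (-22/23/(-9) + 257946) + (132412 + 36376) = (-22/23*(-⅑) + 257946) + 168788 = (22/207 + 257946) + 168788 = 53394844/207 + 168788 = 88333960/207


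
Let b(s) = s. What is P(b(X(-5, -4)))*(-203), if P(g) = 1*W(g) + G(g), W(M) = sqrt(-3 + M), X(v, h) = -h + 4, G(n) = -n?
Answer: 1624 - 203*sqrt(5) ≈ 1170.1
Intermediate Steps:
X(v, h) = 4 - h
P(g) = sqrt(-3 + g) - g (P(g) = 1*sqrt(-3 + g) - g = sqrt(-3 + g) - g)
P(b(X(-5, -4)))*(-203) = (sqrt(-3 + (4 - 1*(-4))) - (4 - 1*(-4)))*(-203) = (sqrt(-3 + (4 + 4)) - (4 + 4))*(-203) = (sqrt(-3 + 8) - 1*8)*(-203) = (sqrt(5) - 8)*(-203) = (-8 + sqrt(5))*(-203) = 1624 - 203*sqrt(5)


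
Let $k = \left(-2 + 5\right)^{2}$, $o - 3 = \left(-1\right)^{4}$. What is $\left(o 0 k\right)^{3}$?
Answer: $0$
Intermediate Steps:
$o = 4$ ($o = 3 + \left(-1\right)^{4} = 3 + 1 = 4$)
$k = 9$ ($k = 3^{2} = 9$)
$\left(o 0 k\right)^{3} = \left(4 \cdot 0 \cdot 9\right)^{3} = \left(0 \cdot 9\right)^{3} = 0^{3} = 0$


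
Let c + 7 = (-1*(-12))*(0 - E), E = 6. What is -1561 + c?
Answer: -1640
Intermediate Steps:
c = -79 (c = -7 + (-1*(-12))*(0 - 1*6) = -7 + 12*(0 - 6) = -7 + 12*(-6) = -7 - 72 = -79)
-1561 + c = -1561 - 79 = -1640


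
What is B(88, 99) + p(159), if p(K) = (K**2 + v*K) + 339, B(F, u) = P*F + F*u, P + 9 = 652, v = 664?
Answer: 196492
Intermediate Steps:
P = 643 (P = -9 + 652 = 643)
B(F, u) = 643*F + F*u
p(K) = 339 + K**2 + 664*K (p(K) = (K**2 + 664*K) + 339 = 339 + K**2 + 664*K)
B(88, 99) + p(159) = 88*(643 + 99) + (339 + 159**2 + 664*159) = 88*742 + (339 + 25281 + 105576) = 65296 + 131196 = 196492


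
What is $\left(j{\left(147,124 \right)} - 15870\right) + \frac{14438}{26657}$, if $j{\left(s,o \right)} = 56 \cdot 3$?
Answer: $- \frac{418553776}{26657} \approx -15701.0$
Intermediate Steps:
$j{\left(s,o \right)} = 168$
$\left(j{\left(147,124 \right)} - 15870\right) + \frac{14438}{26657} = \left(168 - 15870\right) + \frac{14438}{26657} = -15702 + 14438 \cdot \frac{1}{26657} = -15702 + \frac{14438}{26657} = - \frac{418553776}{26657}$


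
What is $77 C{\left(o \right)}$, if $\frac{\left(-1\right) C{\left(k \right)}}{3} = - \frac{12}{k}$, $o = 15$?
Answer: $\frac{924}{5} \approx 184.8$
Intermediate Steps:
$C{\left(k \right)} = \frac{36}{k}$ ($C{\left(k \right)} = - 3 \left(- \frac{12}{k}\right) = \frac{36}{k}$)
$77 C{\left(o \right)} = 77 \cdot \frac{36}{15} = 77 \cdot 36 \cdot \frac{1}{15} = 77 \cdot \frac{12}{5} = \frac{924}{5}$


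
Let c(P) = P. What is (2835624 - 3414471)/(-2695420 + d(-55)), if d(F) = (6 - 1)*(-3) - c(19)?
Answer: 578847/2695454 ≈ 0.21475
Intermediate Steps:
d(F) = -34 (d(F) = (6 - 1)*(-3) - 1*19 = 5*(-3) - 19 = -15 - 19 = -34)
(2835624 - 3414471)/(-2695420 + d(-55)) = (2835624 - 3414471)/(-2695420 - 34) = -578847/(-2695454) = -578847*(-1/2695454) = 578847/2695454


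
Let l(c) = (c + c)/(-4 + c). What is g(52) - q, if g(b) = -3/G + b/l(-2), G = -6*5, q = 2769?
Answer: -26909/10 ≈ -2690.9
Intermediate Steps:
G = -30
l(c) = 2*c/(-4 + c) (l(c) = (2*c)/(-4 + c) = 2*c/(-4 + c))
g(b) = ⅒ + 3*b/2 (g(b) = -3/(-30) + b/((2*(-2)/(-4 - 2))) = -3*(-1/30) + b/((2*(-2)/(-6))) = ⅒ + b/((2*(-2)*(-⅙))) = ⅒ + b/(⅔) = ⅒ + b*(3/2) = ⅒ + 3*b/2)
g(52) - q = (⅒ + (3/2)*52) - 1*2769 = (⅒ + 78) - 2769 = 781/10 - 2769 = -26909/10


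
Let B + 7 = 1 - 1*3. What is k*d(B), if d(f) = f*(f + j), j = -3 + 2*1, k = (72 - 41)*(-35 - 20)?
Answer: -153450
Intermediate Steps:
k = -1705 (k = 31*(-55) = -1705)
j = -1 (j = -3 + 2 = -1)
B = -9 (B = -7 + (1 - 1*3) = -7 + (1 - 3) = -7 - 2 = -9)
d(f) = f*(-1 + f) (d(f) = f*(f - 1) = f*(-1 + f))
k*d(B) = -(-15345)*(-1 - 9) = -(-15345)*(-10) = -1705*90 = -153450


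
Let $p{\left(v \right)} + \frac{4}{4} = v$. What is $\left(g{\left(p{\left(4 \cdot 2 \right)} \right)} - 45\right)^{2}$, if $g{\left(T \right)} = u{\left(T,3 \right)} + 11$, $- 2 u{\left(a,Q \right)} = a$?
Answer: $\frac{5625}{4} \approx 1406.3$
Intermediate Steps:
$p{\left(v \right)} = -1 + v$
$u{\left(a,Q \right)} = - \frac{a}{2}$
$g{\left(T \right)} = 11 - \frac{T}{2}$ ($g{\left(T \right)} = - \frac{T}{2} + 11 = 11 - \frac{T}{2}$)
$\left(g{\left(p{\left(4 \cdot 2 \right)} \right)} - 45\right)^{2} = \left(\left(11 - \frac{-1 + 4 \cdot 2}{2}\right) - 45\right)^{2} = \left(\left(11 - \frac{-1 + 8}{2}\right) - 45\right)^{2} = \left(\left(11 - \frac{7}{2}\right) - 45\right)^{2} = \left(\frac{15}{2} - 45\right)^{2} = \left(- \frac{75}{2}\right)^{2} = \frac{5625}{4}$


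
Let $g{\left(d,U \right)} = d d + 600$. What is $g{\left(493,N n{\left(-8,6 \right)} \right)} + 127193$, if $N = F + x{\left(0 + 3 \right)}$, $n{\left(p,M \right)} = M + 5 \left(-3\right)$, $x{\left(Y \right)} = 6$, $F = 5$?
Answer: $370842$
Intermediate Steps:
$n{\left(p,M \right)} = -15 + M$ ($n{\left(p,M \right)} = M - 15 = -15 + M$)
$N = 11$ ($N = 5 + 6 = 11$)
$g{\left(d,U \right)} = 600 + d^{2}$ ($g{\left(d,U \right)} = d^{2} + 600 = 600 + d^{2}$)
$g{\left(493,N n{\left(-8,6 \right)} \right)} + 127193 = \left(600 + 493^{2}\right) + 127193 = \left(600 + 243049\right) + 127193 = 243649 + 127193 = 370842$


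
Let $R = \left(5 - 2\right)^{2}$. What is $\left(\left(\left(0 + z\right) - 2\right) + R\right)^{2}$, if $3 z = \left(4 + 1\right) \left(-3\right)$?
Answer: $4$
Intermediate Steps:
$z = -5$ ($z = \frac{\left(4 + 1\right) \left(-3\right)}{3} = \frac{5 \left(-3\right)}{3} = \frac{1}{3} \left(-15\right) = -5$)
$R = 9$ ($R = 3^{2} = 9$)
$\left(\left(\left(0 + z\right) - 2\right) + R\right)^{2} = \left(\left(\left(0 - 5\right) - 2\right) + 9\right)^{2} = \left(\left(-5 - 2\right) + 9\right)^{2} = \left(-7 + 9\right)^{2} = 2^{2} = 4$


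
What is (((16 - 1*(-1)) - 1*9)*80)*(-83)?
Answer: -53120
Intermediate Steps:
(((16 - 1*(-1)) - 1*9)*80)*(-83) = (((16 + 1) - 9)*80)*(-83) = ((17 - 9)*80)*(-83) = (8*80)*(-83) = 640*(-83) = -53120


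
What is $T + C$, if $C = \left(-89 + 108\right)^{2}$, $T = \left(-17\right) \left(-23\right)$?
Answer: $752$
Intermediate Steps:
$T = 391$
$C = 361$ ($C = 19^{2} = 361$)
$T + C = 391 + 361 = 752$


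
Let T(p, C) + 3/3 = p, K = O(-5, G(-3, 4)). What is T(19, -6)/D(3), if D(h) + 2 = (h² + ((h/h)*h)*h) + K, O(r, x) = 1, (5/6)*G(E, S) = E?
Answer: 18/17 ≈ 1.0588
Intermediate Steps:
G(E, S) = 6*E/5
K = 1
T(p, C) = -1 + p
D(h) = -1 + 2*h² (D(h) = -2 + ((h² + ((h/h)*h)*h) + 1) = -2 + ((h² + (1*h)*h) + 1) = -2 + ((h² + h*h) + 1) = -2 + ((h² + h²) + 1) = -2 + (2*h² + 1) = -2 + (1 + 2*h²) = -1 + 2*h²)
T(19, -6)/D(3) = (-1 + 19)/(-1 + 2*3²) = 18/(-1 + 2*9) = 18/(-1 + 18) = 18/17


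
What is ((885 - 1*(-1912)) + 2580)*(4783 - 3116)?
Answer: 8963459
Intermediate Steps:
((885 - 1*(-1912)) + 2580)*(4783 - 3116) = ((885 + 1912) + 2580)*1667 = (2797 + 2580)*1667 = 5377*1667 = 8963459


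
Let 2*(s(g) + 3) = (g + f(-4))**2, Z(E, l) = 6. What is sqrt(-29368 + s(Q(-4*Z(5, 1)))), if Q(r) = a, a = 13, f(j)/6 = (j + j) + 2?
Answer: I*sqrt(116426)/2 ≈ 170.61*I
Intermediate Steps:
f(j) = 12 + 12*j (f(j) = 6*((j + j) + 2) = 6*(2*j + 2) = 6*(2 + 2*j) = 12 + 12*j)
Q(r) = 13
s(g) = -3 + (-36 + g)**2/2 (s(g) = -3 + (g + (12 + 12*(-4)))**2/2 = -3 + (g + (12 - 48))**2/2 = -3 + (g - 36)**2/2 = -3 + (-36 + g)**2/2)
sqrt(-29368 + s(Q(-4*Z(5, 1)))) = sqrt(-29368 + (-3 + (-36 + 13)**2/2)) = sqrt(-29368 + (-3 + (1/2)*(-23)**2)) = sqrt(-29368 + (-3 + (1/2)*529)) = sqrt(-29368 + (-3 + 529/2)) = sqrt(-29368 + 523/2) = sqrt(-58213/2) = I*sqrt(116426)/2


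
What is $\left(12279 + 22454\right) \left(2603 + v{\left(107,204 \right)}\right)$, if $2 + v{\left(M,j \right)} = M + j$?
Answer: $101142496$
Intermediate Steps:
$v{\left(M,j \right)} = -2 + M + j$ ($v{\left(M,j \right)} = -2 + \left(M + j\right) = -2 + M + j$)
$\left(12279 + 22454\right) \left(2603 + v{\left(107,204 \right)}\right) = \left(12279 + 22454\right) \left(2603 + \left(-2 + 107 + 204\right)\right) = 34733 \left(2603 + 309\right) = 34733 \cdot 2912 = 101142496$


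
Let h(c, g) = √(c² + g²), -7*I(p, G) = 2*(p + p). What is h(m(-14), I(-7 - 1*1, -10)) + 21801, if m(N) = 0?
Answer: 152639/7 ≈ 21806.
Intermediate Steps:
I(p, G) = -4*p/7 (I(p, G) = -2*(p + p)/7 = -2*2*p/7 = -4*p/7)
h(m(-14), I(-7 - 1*1, -10)) + 21801 = √(0² + (-4*(-7 - 1*1)/7)²) + 21801 = √(0 + (-4*(-7 - 1)/7)²) + 21801 = √(0 + (-4/7*(-8))²) + 21801 = √(0 + (32/7)²) + 21801 = √(0 + 1024/49) + 21801 = √(1024/49) + 21801 = 32/7 + 21801 = 152639/7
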